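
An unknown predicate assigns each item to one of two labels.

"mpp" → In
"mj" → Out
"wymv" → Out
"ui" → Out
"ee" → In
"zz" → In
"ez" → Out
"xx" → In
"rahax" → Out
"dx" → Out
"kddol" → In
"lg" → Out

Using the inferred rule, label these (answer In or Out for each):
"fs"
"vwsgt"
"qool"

Out, Out, In

The common property of the 'In' items is: has a double letter. No 'Out' item has it.
"fs": no doubled letter — lacks this property, so Out. "vwsgt": no doubled letter — lacks this property, so Out. "qool": 'oo' doubled — fits, so In.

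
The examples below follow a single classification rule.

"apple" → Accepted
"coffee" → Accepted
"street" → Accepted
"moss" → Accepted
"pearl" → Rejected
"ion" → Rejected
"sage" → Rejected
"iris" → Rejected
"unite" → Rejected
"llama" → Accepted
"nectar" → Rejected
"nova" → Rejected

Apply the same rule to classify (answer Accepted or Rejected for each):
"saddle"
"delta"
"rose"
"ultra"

The distinguishing property — has a double letter — holds for all the 'Accepted' cases and none of the 'Rejected' cases.

Accepted, Rejected, Rejected, Rejected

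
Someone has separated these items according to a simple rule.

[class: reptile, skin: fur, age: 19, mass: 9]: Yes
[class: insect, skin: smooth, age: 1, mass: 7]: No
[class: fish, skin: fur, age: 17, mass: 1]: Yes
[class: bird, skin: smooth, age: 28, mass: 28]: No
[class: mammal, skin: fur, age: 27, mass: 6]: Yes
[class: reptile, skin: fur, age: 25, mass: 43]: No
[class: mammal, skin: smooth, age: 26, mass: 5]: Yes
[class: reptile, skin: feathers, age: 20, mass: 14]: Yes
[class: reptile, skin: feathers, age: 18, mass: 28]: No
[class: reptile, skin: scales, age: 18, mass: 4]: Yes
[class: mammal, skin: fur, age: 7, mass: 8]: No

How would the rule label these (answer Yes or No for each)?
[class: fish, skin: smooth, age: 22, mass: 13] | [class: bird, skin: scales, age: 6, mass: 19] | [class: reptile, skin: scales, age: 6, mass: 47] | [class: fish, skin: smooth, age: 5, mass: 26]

The pattern is that an item is 'Yes' exactly when: mass ≤ 14 AND age ≥ 17.
Yes: [class: fish, skin: smooth, age: 22, mass: 13], since mass = 13, age = 22. No: [class: bird, skin: scales, age: 6, mass: 19], since mass = 19, age = 6. No: [class: reptile, skin: scales, age: 6, mass: 47], since mass = 47, age = 6. No: [class: fish, skin: smooth, age: 5, mass: 26], since mass = 26, age = 5.

Yes, No, No, No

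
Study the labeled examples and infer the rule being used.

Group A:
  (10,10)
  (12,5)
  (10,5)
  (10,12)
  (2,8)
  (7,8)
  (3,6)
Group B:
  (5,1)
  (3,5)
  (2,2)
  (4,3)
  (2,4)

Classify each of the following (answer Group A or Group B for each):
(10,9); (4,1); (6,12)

Group A, Group B, Group A

The common property of the 'Group A' items is: sum ≥ 9. No 'Group B' item has it.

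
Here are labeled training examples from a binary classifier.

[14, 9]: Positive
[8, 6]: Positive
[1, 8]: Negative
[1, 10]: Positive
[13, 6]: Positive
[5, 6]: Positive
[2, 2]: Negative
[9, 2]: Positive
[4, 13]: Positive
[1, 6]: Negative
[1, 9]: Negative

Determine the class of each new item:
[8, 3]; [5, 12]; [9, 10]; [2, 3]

The rule appears to be: sum ≥ 11.
[8, 3]: Positive (8+3 = 11). [5, 12]: Positive (5+12 = 17). [9, 10]: Positive (9+10 = 19). [2, 3]: Negative (2+3 = 5).

Positive, Positive, Positive, Negative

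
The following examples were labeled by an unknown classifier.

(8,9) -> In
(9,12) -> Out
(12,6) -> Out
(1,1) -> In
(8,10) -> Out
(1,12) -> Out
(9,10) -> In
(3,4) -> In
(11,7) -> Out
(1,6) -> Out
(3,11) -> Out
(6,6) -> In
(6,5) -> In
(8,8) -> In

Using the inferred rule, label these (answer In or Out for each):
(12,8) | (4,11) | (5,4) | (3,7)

Out, Out, In, Out

A rule that fits every label: |first − second| ≤ 1 — true of each 'In' example, false of each 'Out' one.
(12,8) → |12−8| = 4 → Out. (4,11) → |4−11| = 7 → Out. (5,4) → |5−4| = 1 → In. (3,7) → |3−7| = 4 → Out.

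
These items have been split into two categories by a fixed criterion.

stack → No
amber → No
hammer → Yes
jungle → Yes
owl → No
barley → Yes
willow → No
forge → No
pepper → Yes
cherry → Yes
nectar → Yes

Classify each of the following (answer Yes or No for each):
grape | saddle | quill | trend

No, Yes, No, No

Rule: even length AND contains 'e'. This holds for each 'Yes' example and fails for each 'No' one.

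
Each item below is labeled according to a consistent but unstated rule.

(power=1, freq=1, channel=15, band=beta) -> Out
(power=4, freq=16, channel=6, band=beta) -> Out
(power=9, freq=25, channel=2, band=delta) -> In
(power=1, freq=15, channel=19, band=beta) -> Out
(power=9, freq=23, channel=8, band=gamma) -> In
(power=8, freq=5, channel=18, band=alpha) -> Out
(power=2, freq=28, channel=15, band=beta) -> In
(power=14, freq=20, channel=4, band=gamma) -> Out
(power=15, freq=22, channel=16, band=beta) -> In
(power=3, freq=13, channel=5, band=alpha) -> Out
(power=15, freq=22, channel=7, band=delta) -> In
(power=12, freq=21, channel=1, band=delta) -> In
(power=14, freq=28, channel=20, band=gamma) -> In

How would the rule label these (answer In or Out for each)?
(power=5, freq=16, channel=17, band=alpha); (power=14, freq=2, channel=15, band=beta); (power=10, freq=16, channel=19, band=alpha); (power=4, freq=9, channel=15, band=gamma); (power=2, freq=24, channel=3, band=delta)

Out, Out, Out, Out, In

Every 'In' example satisfies: freq ≥ 21. None of the 'Out' examples do.
(power=5, freq=16, channel=17, band=alpha): freq = 16 — does not satisfy this, so Out.
(power=14, freq=2, channel=15, band=beta): freq = 2 — does not satisfy this, so Out.
(power=10, freq=16, channel=19, band=alpha): freq = 16 — does not satisfy this, so Out.
(power=4, freq=9, channel=15, band=gamma): freq = 9 — does not satisfy this, so Out.
(power=2, freq=24, channel=3, band=delta): freq = 24 — satisfies this, so In.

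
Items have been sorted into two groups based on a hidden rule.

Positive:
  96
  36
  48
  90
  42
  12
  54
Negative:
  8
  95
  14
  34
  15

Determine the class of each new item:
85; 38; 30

Negative, Negative, Positive

One predicate separates the groups cleanly: multiple of 6.
85: 85 = 6·14 + 1 — fails this test, so Negative. 38: 38 = 6·6 + 2 — fails this test, so Negative. 30: 30 = 6·5 — matches, so Positive.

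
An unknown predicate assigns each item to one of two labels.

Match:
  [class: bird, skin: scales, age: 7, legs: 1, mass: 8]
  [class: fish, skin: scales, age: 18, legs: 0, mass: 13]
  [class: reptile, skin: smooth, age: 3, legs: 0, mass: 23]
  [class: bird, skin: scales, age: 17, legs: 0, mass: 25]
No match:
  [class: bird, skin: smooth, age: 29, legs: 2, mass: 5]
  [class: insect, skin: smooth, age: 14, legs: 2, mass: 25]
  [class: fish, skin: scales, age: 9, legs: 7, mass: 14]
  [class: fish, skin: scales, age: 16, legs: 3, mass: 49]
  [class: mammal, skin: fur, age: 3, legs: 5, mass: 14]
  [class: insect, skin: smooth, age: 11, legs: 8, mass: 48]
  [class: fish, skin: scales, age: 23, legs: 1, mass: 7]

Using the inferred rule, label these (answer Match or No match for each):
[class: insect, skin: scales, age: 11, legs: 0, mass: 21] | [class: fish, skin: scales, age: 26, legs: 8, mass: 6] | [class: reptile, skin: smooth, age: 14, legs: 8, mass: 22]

Match, No match, No match

The pattern is that an item is 'Match' exactly when: age ≤ 18 AND legs ≤ 1.
[class: insect, skin: scales, age: 11, legs: 0, mass: 21]: age = 11, legs = 0 — checks out, so Match. [class: fish, skin: scales, age: 26, legs: 8, mass: 6]: age = 26, legs = 8 — fails the rule, so No match. [class: reptile, skin: smooth, age: 14, legs: 8, mass: 22]: age = 14, legs = 8 — fails the rule, so No match.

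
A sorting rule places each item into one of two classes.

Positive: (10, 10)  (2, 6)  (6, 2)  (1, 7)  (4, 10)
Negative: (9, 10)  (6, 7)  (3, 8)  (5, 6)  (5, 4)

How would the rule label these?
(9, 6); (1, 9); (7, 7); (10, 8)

Negative, Positive, Positive, Positive

Comparing the two groups points to one rule — sum is even.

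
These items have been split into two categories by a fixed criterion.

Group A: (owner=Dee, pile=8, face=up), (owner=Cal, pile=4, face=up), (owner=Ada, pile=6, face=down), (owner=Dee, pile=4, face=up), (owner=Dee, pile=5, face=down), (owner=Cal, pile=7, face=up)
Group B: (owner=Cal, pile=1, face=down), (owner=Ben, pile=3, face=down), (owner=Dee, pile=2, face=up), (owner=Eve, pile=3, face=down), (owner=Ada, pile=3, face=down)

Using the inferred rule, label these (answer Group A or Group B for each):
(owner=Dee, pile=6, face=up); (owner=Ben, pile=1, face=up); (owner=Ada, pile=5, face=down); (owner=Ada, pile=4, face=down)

The rule appears to be: pile ≥ 4.
Group A: (owner=Dee, pile=6, face=up), since pile = 6. Group B: (owner=Ben, pile=1, face=up), since pile = 1. Group A: (owner=Ada, pile=5, face=down), since pile = 5. Group A: (owner=Ada, pile=4, face=down), since pile = 4.

Group A, Group B, Group A, Group A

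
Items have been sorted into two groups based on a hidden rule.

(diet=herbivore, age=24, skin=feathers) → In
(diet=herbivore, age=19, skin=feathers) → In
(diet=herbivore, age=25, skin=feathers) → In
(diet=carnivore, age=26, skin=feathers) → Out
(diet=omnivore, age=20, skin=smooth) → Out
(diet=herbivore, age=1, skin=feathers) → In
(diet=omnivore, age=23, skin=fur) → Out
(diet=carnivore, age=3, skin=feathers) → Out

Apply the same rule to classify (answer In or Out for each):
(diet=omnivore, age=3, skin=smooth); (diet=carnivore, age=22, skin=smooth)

One predicate separates the groups cleanly: diet is herbivore.

Out, Out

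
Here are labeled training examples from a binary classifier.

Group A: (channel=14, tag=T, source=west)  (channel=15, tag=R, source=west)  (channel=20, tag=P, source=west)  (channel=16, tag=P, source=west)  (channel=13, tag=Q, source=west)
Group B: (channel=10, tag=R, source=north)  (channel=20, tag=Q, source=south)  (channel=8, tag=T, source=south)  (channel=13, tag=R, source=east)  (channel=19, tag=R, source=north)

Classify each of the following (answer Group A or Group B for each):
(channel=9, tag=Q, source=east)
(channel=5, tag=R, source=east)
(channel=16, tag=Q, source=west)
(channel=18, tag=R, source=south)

One predicate separates the groups cleanly: source is west.
Group B: (channel=9, tag=Q, source=east), since source is east.
Group B: (channel=5, tag=R, source=east), since source is east.
Group A: (channel=16, tag=Q, source=west), since source is west.
Group B: (channel=18, tag=R, source=south), since source is south.

Group B, Group B, Group A, Group B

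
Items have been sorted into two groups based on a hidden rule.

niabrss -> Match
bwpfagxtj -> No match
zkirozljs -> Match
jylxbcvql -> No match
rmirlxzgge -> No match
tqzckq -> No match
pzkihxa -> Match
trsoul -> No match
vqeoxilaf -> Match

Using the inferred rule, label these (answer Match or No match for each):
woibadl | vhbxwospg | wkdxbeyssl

All 'Match' examples share one property — odd length AND contains 'i' — and every 'No match' example lacks it.
woibadl → length 7, has 'i' → Match.
vhbxwospg → length 9, no 'i' → No match.
wkdxbeyssl → length 10, no 'i' → No match.

Match, No match, No match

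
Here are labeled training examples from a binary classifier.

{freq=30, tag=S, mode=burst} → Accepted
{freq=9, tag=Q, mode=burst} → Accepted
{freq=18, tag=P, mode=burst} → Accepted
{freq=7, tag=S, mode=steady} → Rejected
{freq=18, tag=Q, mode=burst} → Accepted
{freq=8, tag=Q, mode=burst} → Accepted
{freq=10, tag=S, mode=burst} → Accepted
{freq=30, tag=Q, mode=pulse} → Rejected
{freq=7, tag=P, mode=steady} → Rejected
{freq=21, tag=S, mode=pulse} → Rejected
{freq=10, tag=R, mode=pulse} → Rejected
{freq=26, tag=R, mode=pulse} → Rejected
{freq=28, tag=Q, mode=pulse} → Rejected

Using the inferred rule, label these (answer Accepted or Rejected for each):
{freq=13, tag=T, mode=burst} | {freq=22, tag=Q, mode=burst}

Checking candidate rules against both groups, what survives is: mode is burst.
{freq=13, tag=T, mode=burst}: Accepted (mode is burst).
{freq=22, tag=Q, mode=burst}: Accepted (mode is burst).

Accepted, Accepted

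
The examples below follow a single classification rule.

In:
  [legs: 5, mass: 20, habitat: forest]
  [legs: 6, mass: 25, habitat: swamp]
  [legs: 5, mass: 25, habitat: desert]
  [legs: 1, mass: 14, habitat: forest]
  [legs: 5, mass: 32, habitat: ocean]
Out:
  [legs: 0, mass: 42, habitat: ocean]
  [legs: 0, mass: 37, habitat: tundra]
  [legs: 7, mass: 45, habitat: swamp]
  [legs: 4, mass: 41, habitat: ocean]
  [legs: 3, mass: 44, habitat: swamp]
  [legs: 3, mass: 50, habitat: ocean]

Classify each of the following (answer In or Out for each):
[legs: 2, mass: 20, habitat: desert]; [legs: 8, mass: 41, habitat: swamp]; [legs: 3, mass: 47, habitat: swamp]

The rule appears to be: mass ≤ 32.
[legs: 2, mass: 20, habitat: desert]: mass = 20, checks out → In.
[legs: 8, mass: 41, habitat: swamp]: mass = 41, does not satisfy this → Out.
[legs: 3, mass: 47, habitat: swamp]: mass = 47, does not satisfy this → Out.

In, Out, Out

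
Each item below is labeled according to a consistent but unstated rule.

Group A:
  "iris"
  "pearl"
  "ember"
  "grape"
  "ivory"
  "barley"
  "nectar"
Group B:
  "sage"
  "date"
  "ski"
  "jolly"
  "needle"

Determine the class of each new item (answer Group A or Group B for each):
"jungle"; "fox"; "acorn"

The distinguishing property — contains 'r' — holds for all the 'Group A' cases and none of the 'Group B' cases.
"jungle": Group B (no 'r'). "fox": Group B (no 'r'). "acorn": Group A (has 'r').

Group B, Group B, Group A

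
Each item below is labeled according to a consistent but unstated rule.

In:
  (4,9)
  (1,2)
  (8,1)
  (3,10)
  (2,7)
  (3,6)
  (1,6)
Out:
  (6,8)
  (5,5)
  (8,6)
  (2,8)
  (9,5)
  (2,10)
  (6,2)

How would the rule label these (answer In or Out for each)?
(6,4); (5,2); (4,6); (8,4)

Out, In, Out, Out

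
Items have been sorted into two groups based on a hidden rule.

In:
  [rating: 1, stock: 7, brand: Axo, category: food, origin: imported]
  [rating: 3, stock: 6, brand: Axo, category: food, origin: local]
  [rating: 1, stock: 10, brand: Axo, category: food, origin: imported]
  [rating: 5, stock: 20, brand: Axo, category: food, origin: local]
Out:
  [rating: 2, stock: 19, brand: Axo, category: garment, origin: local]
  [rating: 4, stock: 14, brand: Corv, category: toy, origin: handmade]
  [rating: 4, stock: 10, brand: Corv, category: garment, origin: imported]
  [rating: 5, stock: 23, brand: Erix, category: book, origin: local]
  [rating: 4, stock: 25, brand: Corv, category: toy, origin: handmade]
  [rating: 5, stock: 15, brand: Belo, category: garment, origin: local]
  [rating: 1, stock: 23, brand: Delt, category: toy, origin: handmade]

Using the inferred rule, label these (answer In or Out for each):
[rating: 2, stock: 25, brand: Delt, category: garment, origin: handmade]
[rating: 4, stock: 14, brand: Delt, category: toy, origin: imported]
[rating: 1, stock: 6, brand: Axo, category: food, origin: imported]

Comparing the two groups points to one rule — category is food.

Out, Out, In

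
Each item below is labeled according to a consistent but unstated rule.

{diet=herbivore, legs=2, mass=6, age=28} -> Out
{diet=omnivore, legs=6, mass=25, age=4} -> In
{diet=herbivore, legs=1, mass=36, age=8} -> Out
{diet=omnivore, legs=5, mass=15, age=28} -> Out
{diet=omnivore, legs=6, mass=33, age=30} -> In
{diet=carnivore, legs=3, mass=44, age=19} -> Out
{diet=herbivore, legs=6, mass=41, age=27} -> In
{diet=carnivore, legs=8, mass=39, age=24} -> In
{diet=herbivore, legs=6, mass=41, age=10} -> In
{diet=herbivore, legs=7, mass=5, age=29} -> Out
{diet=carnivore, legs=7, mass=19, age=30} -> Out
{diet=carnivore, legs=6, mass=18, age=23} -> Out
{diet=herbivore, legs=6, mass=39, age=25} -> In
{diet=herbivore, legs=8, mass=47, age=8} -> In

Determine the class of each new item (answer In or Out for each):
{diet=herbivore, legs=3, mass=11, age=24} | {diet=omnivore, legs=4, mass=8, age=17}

The classifier is using: legs ≥ 5 AND mass ≥ 25.
{diet=herbivore, legs=3, mass=11, age=24} → legs = 3, mass = 11 → Out.
{diet=omnivore, legs=4, mass=8, age=17} → legs = 4, mass = 8 → Out.

Out, Out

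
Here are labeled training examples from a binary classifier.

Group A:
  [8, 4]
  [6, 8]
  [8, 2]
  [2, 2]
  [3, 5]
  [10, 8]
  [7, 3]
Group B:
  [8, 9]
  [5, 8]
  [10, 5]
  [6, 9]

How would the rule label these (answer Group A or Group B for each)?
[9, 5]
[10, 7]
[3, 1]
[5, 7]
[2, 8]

Group A, Group B, Group A, Group A, Group A

One predicate separates the groups cleanly: sum is even.
[9, 5]: Group A (9+5 = 14).
[10, 7]: Group B (10+7 = 17).
[3, 1]: Group A (3+1 = 4).
[5, 7]: Group A (5+7 = 12).
[2, 8]: Group A (2+8 = 10).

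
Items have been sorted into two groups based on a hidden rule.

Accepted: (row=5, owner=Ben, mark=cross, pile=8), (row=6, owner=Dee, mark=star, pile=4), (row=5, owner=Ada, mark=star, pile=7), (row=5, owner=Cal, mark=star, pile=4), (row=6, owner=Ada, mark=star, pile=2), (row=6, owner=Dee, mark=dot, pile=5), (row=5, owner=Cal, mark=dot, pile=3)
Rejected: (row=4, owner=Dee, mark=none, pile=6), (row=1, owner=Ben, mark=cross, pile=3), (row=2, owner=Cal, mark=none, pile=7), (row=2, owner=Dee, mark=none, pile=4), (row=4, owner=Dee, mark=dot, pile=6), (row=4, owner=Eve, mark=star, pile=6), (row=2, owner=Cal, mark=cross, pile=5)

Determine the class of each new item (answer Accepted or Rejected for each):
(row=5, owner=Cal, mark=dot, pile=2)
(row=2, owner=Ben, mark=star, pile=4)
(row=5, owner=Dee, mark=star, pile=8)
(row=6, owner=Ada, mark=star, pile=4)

Accepted, Rejected, Accepted, Accepted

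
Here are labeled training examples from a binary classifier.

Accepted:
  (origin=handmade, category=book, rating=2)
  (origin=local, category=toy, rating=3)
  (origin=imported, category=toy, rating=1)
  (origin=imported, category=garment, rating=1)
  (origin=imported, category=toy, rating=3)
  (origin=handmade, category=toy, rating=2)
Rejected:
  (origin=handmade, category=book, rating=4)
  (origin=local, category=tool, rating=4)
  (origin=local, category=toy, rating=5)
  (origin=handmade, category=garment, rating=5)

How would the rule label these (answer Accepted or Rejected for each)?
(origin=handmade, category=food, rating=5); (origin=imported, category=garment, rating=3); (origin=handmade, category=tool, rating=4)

Rejected, Accepted, Rejected

Every 'Accepted' example satisfies: rating ≤ 3. None of the 'Rejected' examples do.
(origin=handmade, category=food, rating=5): Rejected (rating = 5). (origin=imported, category=garment, rating=3): Accepted (rating = 3). (origin=handmade, category=tool, rating=4): Rejected (rating = 4).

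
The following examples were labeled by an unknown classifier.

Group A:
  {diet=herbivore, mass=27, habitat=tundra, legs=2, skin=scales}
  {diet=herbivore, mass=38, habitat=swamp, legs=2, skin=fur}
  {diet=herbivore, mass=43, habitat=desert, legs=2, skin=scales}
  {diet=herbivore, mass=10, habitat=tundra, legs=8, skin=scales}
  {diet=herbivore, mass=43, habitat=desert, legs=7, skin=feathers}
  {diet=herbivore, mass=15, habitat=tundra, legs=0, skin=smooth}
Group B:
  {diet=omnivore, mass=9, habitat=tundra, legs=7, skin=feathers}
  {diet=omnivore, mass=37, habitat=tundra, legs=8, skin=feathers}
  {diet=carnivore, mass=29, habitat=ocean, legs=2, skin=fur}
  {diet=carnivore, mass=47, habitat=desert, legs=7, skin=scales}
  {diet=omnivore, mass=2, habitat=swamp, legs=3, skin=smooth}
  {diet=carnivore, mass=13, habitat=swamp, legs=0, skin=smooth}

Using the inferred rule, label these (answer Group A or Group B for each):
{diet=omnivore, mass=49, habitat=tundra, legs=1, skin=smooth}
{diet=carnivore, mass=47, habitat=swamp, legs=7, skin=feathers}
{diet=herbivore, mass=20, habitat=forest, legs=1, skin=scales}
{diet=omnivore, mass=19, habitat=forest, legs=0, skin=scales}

Group B, Group B, Group A, Group B

The simplest hypothesis consistent with all the labels is: diet is herbivore.
Group B: {diet=omnivore, mass=49, habitat=tundra, legs=1, skin=smooth}, since diet is omnivore.
Group B: {diet=carnivore, mass=47, habitat=swamp, legs=7, skin=feathers}, since diet is carnivore.
Group A: {diet=herbivore, mass=20, habitat=forest, legs=1, skin=scales}, since diet is herbivore.
Group B: {diet=omnivore, mass=19, habitat=forest, legs=0, skin=scales}, since diet is omnivore.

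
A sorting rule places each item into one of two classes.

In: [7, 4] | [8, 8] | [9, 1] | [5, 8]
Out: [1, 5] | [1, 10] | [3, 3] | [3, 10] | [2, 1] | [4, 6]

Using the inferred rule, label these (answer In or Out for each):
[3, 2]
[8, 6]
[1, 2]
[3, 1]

Out, In, Out, Out

The classifier is using: first ≥ 5.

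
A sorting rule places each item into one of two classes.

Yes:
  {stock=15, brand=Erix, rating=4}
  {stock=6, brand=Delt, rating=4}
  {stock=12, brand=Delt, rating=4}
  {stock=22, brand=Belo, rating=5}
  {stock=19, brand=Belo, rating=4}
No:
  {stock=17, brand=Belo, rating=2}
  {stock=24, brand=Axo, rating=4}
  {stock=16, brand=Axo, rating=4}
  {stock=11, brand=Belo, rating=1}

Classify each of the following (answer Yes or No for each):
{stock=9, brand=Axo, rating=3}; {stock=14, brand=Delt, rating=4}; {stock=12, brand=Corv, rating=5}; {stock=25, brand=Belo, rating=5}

No, Yes, Yes, Yes

A rule that fits every label: brand is not Axo AND rating ≥ 4 — true of each 'Yes' example, false of each 'No' one.
{stock=9, brand=Axo, rating=3}: No (brand is Axo, rating = 3).
{stock=14, brand=Delt, rating=4}: Yes (brand is Delt, rating = 4).
{stock=12, brand=Corv, rating=5}: Yes (brand is Corv, rating = 5).
{stock=25, brand=Belo, rating=5}: Yes (brand is Belo, rating = 5).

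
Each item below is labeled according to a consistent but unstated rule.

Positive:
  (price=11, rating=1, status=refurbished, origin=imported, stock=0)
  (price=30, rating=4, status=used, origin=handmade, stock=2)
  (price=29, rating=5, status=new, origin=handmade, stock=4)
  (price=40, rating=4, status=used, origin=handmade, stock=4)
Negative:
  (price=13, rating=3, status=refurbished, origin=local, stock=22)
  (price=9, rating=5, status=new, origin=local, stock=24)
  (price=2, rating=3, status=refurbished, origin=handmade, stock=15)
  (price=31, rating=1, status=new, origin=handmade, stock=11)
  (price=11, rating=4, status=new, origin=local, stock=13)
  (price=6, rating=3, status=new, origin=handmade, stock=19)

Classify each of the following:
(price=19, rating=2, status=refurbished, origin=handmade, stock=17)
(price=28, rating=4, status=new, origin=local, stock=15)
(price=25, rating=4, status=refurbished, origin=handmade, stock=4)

Negative, Negative, Positive

Every 'Positive' example satisfies: stock ≤ 4. None of the 'Negative' examples do.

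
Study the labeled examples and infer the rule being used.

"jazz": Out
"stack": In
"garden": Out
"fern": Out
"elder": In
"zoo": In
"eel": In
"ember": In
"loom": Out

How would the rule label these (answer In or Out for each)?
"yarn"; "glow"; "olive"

Every 'In' example satisfies: odd length. None of the 'Out' examples do.
"yarn" → length 4 → Out.
"glow" → length 4 → Out.
"olive" → length 5 → In.

Out, Out, In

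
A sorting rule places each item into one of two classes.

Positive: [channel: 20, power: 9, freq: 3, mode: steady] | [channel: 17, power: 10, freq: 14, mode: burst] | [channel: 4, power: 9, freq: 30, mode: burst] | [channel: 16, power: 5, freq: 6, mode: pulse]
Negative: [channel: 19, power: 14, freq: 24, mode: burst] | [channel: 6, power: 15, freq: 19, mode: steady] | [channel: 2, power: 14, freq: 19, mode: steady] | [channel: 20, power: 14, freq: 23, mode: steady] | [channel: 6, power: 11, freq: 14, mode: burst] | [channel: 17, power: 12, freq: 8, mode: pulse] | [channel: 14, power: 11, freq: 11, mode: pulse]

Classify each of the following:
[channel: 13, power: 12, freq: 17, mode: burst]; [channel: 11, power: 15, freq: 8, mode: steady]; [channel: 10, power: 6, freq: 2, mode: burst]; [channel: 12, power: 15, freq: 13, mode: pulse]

Negative, Negative, Positive, Negative

The common property of the 'Positive' items is: power ≤ 10. No 'Negative' item has it.
[channel: 13, power: 12, freq: 17, mode: burst]: Negative (power = 12).
[channel: 11, power: 15, freq: 8, mode: steady]: Negative (power = 15).
[channel: 10, power: 6, freq: 2, mode: burst]: Positive (power = 6).
[channel: 12, power: 15, freq: 13, mode: pulse]: Negative (power = 15).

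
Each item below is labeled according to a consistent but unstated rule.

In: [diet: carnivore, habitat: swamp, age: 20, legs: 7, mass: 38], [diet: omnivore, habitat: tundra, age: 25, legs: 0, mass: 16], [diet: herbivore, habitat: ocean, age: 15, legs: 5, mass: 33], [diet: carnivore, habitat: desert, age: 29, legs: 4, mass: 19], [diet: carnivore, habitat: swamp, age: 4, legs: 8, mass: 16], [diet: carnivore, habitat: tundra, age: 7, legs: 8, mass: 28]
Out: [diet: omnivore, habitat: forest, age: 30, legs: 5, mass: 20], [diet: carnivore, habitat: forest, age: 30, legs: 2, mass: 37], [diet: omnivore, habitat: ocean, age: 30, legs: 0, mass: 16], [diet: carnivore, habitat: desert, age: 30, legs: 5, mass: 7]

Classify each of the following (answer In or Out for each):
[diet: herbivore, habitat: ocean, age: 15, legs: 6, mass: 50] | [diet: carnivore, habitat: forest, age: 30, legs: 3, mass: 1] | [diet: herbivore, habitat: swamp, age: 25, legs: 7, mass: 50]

The simplest hypothesis consistent with all the labels is: age ≤ 29.
[diet: herbivore, habitat: ocean, age: 15, legs: 6, mass: 50]: In (age = 15).
[diet: carnivore, habitat: forest, age: 30, legs: 3, mass: 1]: Out (age = 30).
[diet: herbivore, habitat: swamp, age: 25, legs: 7, mass: 50]: In (age = 25).

In, Out, In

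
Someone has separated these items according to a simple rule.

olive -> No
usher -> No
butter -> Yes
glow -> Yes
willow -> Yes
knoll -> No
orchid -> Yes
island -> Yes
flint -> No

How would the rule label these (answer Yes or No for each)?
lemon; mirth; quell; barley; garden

No, No, No, Yes, Yes

Rule: even length. This holds for each 'Yes' example and fails for each 'No' one.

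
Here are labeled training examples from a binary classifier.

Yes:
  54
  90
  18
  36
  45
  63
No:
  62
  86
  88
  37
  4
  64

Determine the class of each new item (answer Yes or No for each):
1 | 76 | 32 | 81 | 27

No, No, No, Yes, Yes

A rule that fits every label: multiple of 3 — true of each 'Yes' example, false of each 'No' one.
No: 1, since 1 = 3·0 + 1. No: 76, since 76 = 3·25 + 1. No: 32, since 32 = 3·10 + 2. Yes: 81, since 81 = 3·27. Yes: 27, since 27 = 3·9.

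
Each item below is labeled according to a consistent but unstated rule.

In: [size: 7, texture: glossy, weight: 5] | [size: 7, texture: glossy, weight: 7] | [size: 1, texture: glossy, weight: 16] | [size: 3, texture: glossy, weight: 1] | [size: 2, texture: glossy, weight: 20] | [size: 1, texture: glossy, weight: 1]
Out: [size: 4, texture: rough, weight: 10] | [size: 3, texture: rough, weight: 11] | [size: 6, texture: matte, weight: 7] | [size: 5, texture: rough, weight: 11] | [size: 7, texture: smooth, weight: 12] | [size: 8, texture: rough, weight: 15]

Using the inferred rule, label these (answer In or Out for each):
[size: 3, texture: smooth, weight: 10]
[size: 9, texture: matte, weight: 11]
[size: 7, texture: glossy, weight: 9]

'In' ⟺ texture is glossy.
[size: 3, texture: smooth, weight: 10]: Out (texture is smooth).
[size: 9, texture: matte, weight: 11]: Out (texture is matte).
[size: 7, texture: glossy, weight: 9]: In (texture is glossy).

Out, Out, In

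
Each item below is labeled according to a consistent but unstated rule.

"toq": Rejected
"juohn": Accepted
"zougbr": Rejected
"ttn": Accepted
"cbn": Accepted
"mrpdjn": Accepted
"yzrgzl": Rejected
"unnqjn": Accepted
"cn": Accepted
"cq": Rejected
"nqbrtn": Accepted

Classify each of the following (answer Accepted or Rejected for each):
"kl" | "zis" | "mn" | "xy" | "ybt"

Rejected, Rejected, Accepted, Rejected, Rejected

The distinguishing property — contains 'n' — holds for all the 'Accepted' cases and none of the 'Rejected' cases.
"kl" — no 'n', hence Rejected.
"zis" — no 'n', hence Rejected.
"mn" — has 'n', hence Accepted.
"xy" — no 'n', hence Rejected.
"ybt" — no 'n', hence Rejected.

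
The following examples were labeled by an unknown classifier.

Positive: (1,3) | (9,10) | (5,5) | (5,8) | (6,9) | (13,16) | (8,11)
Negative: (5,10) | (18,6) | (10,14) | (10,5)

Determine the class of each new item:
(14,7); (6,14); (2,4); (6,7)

Negative, Negative, Positive, Positive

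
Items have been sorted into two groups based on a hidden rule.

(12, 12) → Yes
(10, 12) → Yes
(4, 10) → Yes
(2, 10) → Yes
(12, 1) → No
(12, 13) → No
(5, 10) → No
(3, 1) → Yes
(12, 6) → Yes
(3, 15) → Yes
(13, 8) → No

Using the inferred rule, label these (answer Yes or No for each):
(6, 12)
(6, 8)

Yes, Yes

The classifier is using: sum is even.
(6, 12) — 6+12 = 18, hence Yes. (6, 8) — 6+8 = 14, hence Yes.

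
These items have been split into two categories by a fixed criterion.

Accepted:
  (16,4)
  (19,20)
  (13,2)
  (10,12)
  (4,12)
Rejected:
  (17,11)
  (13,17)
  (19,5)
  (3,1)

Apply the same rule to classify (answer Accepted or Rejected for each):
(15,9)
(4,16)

'Accepted' ⟺ second is even.
(15,9) — second 9, hence Rejected. (4,16) — second 16, hence Accepted.

Rejected, Accepted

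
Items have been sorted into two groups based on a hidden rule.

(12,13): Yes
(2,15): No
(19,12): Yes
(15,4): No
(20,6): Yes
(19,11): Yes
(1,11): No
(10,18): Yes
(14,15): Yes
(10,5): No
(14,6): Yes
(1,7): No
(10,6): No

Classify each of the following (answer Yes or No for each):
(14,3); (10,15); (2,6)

No, Yes, No

The simplest hypothesis consistent with all the labels is: sum ≥ 20.
(14,3) — 14+3 = 17, hence No.
(10,15) — 10+15 = 25, hence Yes.
(2,6) — 2+6 = 8, hence No.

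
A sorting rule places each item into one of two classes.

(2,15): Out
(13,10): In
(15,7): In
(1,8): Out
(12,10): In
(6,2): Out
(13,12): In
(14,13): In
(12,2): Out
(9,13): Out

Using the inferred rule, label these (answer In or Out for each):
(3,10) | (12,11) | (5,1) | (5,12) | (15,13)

The rule appears to be: first > second AND sum ≥ 17.
(3,10): 3 < 10, 3+10 = 13 — doesn't match, so Out.
(12,11): 12 > 11, 12+11 = 23 — qualifies, so In.
(5,1): 5 > 1, 5+1 = 6 — doesn't match, so Out.
(5,12): 5 < 12, 5+12 = 17 — doesn't match, so Out.
(15,13): 15 > 13, 15+13 = 28 — qualifies, so In.

Out, In, Out, Out, In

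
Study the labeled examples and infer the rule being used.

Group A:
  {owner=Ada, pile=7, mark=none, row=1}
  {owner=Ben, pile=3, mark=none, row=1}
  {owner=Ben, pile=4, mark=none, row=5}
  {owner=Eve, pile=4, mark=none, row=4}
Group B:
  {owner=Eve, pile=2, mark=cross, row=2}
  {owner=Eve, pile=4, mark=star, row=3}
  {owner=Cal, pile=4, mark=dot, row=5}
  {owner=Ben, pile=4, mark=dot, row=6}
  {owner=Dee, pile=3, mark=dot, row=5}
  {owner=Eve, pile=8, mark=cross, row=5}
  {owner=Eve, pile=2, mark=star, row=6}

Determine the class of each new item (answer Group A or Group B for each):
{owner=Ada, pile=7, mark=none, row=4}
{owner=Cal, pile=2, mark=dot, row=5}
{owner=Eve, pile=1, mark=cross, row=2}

Group A, Group B, Group B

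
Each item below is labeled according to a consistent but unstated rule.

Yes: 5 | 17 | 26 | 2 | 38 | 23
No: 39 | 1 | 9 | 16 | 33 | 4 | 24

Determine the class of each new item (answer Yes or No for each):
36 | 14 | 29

A rule that fits every label: ≡ 2 (mod 3) — true of each 'Yes' example, false of each 'No' one.

No, Yes, Yes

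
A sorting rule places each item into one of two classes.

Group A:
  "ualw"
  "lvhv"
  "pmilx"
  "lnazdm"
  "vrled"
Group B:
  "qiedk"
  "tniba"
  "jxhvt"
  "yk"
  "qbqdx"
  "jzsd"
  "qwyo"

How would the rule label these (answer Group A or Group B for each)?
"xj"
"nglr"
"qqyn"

Group B, Group A, Group B

Every 'Group A' example satisfies: contains 'l'. None of the 'Group B' examples do.
"xj" → no 'l' → Group B. "nglr" → has 'l' → Group A. "qqyn" → no 'l' → Group B.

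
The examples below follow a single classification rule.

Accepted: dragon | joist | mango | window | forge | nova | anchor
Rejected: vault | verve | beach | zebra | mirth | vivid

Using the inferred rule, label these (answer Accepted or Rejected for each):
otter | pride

One predicate separates the groups cleanly: contains 'o'.

Accepted, Rejected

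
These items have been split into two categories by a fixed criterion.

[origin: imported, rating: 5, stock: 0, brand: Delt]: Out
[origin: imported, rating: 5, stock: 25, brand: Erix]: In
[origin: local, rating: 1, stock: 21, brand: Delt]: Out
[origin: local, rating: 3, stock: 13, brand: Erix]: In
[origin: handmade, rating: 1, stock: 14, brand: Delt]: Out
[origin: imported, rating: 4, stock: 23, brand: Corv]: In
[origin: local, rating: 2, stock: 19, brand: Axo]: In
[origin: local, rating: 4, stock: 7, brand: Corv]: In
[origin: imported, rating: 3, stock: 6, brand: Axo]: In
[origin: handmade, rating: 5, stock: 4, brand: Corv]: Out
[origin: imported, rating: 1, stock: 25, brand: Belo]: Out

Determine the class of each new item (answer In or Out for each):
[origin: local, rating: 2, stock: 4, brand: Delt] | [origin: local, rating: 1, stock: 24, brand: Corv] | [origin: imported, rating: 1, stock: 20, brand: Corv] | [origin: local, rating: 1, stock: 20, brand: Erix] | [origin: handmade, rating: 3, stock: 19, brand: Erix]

Out, Out, Out, Out, In

One predicate separates the groups cleanly: rating ≥ 2 AND stock ≥ 6.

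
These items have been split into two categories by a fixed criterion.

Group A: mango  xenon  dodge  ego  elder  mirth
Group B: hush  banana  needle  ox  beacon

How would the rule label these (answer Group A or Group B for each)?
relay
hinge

The simplest hypothesis consistent with all the labels is: odd length.

Group A, Group A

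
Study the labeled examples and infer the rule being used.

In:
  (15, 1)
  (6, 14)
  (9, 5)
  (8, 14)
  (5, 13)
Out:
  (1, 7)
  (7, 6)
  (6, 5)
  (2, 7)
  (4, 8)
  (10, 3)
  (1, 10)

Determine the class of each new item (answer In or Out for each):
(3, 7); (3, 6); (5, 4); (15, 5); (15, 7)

Out, Out, Out, In, In

A rule that fits every label: sum ≥ 14 — true of each 'In' example, false of each 'Out' one.
(3, 7): 3+7 = 10, doesn't match → Out. (3, 6): 3+6 = 9, doesn't match → Out. (5, 4): 5+4 = 9, doesn't match → Out. (15, 5): 15+5 = 20, satisfies this → In. (15, 7): 15+7 = 22, satisfies this → In.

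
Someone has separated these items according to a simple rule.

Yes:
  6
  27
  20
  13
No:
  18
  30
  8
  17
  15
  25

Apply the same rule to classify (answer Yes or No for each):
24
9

Every 'Yes' example satisfies: ≡ 6 (mod 7). None of the 'No' examples do.
24 — 24 mod 7 = 3, hence No.
9 — 9 mod 7 = 2, hence No.

No, No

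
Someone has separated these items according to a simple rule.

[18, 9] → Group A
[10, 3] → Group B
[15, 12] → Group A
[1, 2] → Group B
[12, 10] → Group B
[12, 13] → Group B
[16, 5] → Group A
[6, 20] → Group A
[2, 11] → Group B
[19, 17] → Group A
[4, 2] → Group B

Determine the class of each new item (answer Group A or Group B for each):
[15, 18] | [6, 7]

Group A, Group B

The simplest hypothesis consistent with all the labels is: max ≥ 15.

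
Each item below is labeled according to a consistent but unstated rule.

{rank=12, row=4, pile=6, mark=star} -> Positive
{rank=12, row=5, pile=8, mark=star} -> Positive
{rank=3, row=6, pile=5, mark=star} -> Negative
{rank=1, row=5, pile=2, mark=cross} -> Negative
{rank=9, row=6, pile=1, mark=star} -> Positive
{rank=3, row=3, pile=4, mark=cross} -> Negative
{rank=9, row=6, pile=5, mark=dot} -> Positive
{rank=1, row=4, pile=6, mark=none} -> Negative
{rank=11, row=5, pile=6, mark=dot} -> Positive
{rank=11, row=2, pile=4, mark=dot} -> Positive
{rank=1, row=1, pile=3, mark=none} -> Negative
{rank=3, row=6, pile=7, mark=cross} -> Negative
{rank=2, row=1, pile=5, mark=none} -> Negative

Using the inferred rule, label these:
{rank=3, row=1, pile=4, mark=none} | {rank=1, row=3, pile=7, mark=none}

All 'Positive' examples share one property — rank ≥ 9 — and every 'Negative' example lacks it.
{rank=3, row=1, pile=4, mark=none} → rank = 3 → Negative.
{rank=1, row=3, pile=7, mark=none} → rank = 1 → Negative.

Negative, Negative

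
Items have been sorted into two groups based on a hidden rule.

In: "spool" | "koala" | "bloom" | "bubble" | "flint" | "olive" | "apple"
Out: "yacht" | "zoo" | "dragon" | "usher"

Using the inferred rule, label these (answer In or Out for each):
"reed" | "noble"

Out, In

All 'In' examples share one property — contains 'l' — and every 'Out' example lacks it.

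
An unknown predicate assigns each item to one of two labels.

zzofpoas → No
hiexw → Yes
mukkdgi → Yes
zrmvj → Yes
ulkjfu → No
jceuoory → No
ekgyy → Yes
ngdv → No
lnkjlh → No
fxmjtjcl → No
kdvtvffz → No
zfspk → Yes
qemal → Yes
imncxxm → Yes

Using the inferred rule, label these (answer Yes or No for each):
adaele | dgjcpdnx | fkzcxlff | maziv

Looking at the examples, the only property every 'Yes' case has and every 'No' case lacks is: odd length.
No: adaele, since length 6.
No: dgjcpdnx, since length 8.
No: fkzcxlff, since length 8.
Yes: maziv, since length 5.

No, No, No, Yes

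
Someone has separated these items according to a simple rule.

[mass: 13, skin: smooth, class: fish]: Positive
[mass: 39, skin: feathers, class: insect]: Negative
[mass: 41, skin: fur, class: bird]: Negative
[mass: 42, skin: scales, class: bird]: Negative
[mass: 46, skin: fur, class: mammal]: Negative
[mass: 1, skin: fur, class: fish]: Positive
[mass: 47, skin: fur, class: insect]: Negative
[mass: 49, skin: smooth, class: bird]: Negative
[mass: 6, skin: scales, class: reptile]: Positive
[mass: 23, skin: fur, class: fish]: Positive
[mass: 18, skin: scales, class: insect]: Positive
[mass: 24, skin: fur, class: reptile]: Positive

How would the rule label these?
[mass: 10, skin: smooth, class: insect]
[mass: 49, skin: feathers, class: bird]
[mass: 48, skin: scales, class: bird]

Positive, Negative, Negative

Rule: mass ≤ 24. This holds for each 'Positive' example and fails for each 'Negative' one.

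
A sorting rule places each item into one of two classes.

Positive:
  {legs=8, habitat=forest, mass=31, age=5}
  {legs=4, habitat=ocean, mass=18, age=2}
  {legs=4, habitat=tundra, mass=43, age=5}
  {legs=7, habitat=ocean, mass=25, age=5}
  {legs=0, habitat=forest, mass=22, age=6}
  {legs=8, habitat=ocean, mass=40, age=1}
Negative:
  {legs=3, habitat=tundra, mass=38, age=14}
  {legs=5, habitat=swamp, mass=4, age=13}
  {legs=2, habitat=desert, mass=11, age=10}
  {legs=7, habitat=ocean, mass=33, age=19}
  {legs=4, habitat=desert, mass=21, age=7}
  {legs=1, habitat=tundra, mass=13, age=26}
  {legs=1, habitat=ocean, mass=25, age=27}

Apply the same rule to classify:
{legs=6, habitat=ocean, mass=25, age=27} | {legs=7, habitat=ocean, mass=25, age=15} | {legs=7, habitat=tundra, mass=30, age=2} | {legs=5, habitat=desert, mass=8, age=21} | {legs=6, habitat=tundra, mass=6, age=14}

Negative, Negative, Positive, Negative, Negative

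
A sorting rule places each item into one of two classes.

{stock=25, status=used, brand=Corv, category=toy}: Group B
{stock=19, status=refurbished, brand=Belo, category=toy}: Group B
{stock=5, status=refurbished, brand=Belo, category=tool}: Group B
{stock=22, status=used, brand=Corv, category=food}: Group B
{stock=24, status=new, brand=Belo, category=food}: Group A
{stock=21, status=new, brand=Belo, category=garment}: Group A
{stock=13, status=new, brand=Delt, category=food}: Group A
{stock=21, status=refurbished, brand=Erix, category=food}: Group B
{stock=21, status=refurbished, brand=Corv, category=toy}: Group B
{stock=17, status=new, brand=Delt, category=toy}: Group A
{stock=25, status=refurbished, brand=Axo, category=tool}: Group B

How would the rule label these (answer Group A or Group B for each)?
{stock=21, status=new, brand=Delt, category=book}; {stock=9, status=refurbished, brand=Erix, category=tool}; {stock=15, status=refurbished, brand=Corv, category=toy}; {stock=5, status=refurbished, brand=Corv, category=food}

Group A, Group B, Group B, Group B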